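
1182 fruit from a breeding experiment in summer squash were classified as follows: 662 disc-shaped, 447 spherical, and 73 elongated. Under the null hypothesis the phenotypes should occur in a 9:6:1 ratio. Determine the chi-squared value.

0.055

Total ratio parts = 16. Expected numbers out of 1182:
  disc-shaped: 1182 × 9/16 = 664.875
  spherical: 1182 × 6/16 = 443.25
  elongated: 1182 × 1/16 = 73.875
χ² = Σ (O − E)² / E
  disc-shaped: (662 − 664.875)² / 664.875 = 0.0124
  spherical: (447 − 443.25)² / 443.25 = 0.0317
  elongated: (73 − 73.875)² / 73.875 = 0.0104
χ² = 0.0124 + 0.0317 + 0.0104 = 0.0545 ≈ 0.055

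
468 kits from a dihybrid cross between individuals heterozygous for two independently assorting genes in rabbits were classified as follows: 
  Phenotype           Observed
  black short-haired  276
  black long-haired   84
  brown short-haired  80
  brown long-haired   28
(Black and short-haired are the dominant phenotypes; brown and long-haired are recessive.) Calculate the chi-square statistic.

1.516

A dihybrid F₂ with independent assortment and complete dominance at both loci gives a 9:3:3:1 phenotypic ratio.
The 9:3:3:1 ratio has 16 parts, so with N = 468 the expected counts are:
  black short-haired: 468 × 9/16 = 263.25
  black long-haired: 468 × 3/16 = 87.75
  brown short-haired: 468 × 3/16 = 87.75
  brown long-haired: 468 × 1/16 = 29.25
χ² = Σ (O − E)² / E
  black short-haired: (276 − 263.25)² / 263.25 = 0.6175
  black long-haired: (84 − 87.75)² / 87.75 = 0.1603
  brown short-haired: (80 − 87.75)² / 87.75 = 0.6845
  brown long-haired: (28 − 29.25)² / 29.25 = 0.0534
χ² = 0.6175 + 0.1603 + 0.6845 + 0.0534 = 1.5157 ≈ 1.516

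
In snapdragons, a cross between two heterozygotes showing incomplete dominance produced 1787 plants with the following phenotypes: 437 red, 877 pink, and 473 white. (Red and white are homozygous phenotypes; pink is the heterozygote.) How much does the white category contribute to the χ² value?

1.542

With incomplete dominance, a heterozygote × heterozygote cross gives a 1:2:1 phenotypic ratio.
Expected counts for N = 1787 under a 1:2:1 ratio (total parts = 4):
  red: 1787 × 1/4 = 446.75
  pink: 1787 × 2/4 = 893.5
  white: 1787 × 1/4 = 446.75
Contribution of white: (473 − 446.75)² / 446.75 = 1.5424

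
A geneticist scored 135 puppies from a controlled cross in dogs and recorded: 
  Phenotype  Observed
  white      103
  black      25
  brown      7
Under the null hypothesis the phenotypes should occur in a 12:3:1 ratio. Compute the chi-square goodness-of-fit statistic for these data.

0.279

Total ratio parts = 16. Expected numbers out of 135:
  white: 135 × 12/16 = 101.25
  black: 135 × 3/16 = 25.3125
  brown: 135 × 1/16 = 8.4375
χ² = Σ (O − E)² / E
  white: (103 − 101.25)² / 101.25 = 0.0302
  black: (25 − 25.3125)² / 25.3125 = 0.0039
  brown: (7 − 8.4375)² / 8.4375 = 0.2449
χ² = 0.0302 + 0.0039 + 0.2449 = 0.279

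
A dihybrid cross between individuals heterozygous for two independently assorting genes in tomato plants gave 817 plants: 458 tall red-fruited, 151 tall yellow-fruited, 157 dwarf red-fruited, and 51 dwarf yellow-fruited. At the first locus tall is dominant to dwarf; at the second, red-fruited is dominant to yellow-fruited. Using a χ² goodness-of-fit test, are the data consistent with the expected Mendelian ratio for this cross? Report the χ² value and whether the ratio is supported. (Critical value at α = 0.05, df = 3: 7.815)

A dihybrid F₂ with independent assortment and complete dominance at both loci gives a 9:3:3:1 phenotypic ratio.
Under the 9:3:3:1 hypothesis (Σ ratio = 16, N = 817):
  tall red-fruited: 817 × 9/16 = 459.5625
  tall yellow-fruited: 817 × 3/16 = 153.1875
  dwarf red-fruited: 817 × 3/16 = 153.1875
  dwarf yellow-fruited: 817 × 1/16 = 51.0625
χ² = Σ (O − E)² / E
  tall red-fruited: (458 − 459.5625)² / 459.5625 = 0.0053
  tall yellow-fruited: (151 − 153.1875)² / 153.1875 = 0.0312
  dwarf red-fruited: (157 − 153.1875)² / 153.1875 = 0.0949
  dwarf yellow-fruited: (51 − 51.0625)² / 51.0625 = 0.0001
χ² = 0.0053 + 0.0312 + 0.0949 + 0.0001 = 0.1315 ≈ 0.132
Degrees of freedom = 4 − 1 = 3; critical value at α = 0.05 is 7.815.
Since 0.132 < 7.815, we fail to reject the null hypothesis — the data are consistent with the 9:3:3:1 ratio.

0.132; consistent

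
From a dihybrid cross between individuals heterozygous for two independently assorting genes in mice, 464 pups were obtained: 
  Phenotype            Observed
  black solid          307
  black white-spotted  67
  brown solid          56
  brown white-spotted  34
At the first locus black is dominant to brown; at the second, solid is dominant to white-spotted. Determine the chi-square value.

A dihybrid F₂ with independent assortment and complete dominance at both loci gives a 9:3:3:1 phenotypic ratio.
Under the 9:3:3:1 hypothesis (Σ ratio = 16, N = 464):
  black solid: 464 × 9/16 = 261
  black white-spotted: 464 × 3/16 = 87
  brown solid: 464 × 3/16 = 87
  brown white-spotted: 464 × 1/16 = 29
χ² = Σ (O − E)² / E
  black solid: (307 − 261)² / 261 = 8.1073
  black white-spotted: (67 − 87)² / 87 = 4.5977
  brown solid: (56 − 87)² / 87 = 11.0460
  brown white-spotted: (34 − 29)² / 29 = 0.8621
χ² = 8.1073 + 4.5977 + 11.0460 + 0.8621 = 24.6131 ≈ 24.613

24.613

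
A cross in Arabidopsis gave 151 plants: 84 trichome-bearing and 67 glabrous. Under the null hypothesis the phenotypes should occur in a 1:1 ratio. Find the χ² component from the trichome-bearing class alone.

Expected counts for N = 151 under a 1:1 ratio (total parts = 2):
  trichome-bearing: 151 × 1/2 = 75.5
  glabrous: 151 × 1/2 = 75.5
Contribution of trichome-bearing: (84 − 75.5)² / 75.5 = 0.9570

0.957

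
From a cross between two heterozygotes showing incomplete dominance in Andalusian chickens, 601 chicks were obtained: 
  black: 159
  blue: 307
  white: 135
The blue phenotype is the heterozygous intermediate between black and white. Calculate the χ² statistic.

With incomplete dominance, a heterozygote × heterozygote cross gives a 1:2:1 phenotypic ratio.
Under the 1:2:1 hypothesis (Σ ratio = 4, N = 601):
  black: 601 × 1/4 = 150.25
  blue: 601 × 2/4 = 300.5
  white: 601 × 1/4 = 150.25
χ² = Σ (O − E)² / E
  black: (159 − 150.25)² / 150.25 = 0.5096
  blue: (307 − 300.5)² / 300.5 = 0.1406
  white: (135 − 150.25)² / 150.25 = 1.5478
χ² = 0.5096 + 0.1406 + 1.5478 = 2.198

2.198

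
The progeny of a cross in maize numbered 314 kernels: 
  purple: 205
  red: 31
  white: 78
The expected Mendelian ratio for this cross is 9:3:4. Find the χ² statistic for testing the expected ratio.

17.759

Total ratio parts = 16. Expected numbers out of 314:
  purple: 314 × 9/16 = 176.625
  red: 314 × 3/16 = 58.875
  white: 314 × 4/16 = 78.5
χ² = Σ (O − E)² / E
  purple: (205 − 176.625)² / 176.625 = 4.5585
  red: (31 − 58.875)² / 58.875 = 13.1977
  white: (78 − 78.5)² / 78.5 = 0.0032
χ² = 4.5585 + 13.1977 + 0.0032 = 17.7594 ≈ 17.759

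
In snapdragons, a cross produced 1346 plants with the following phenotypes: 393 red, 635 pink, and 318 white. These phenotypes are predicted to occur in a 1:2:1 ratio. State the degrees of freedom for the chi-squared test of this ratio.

A goodness-of-fit test with 3 phenotype classes has df = 3 − 1 = 2.

2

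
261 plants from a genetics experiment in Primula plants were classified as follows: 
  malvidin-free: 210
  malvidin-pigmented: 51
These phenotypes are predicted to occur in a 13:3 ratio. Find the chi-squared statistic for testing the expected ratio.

Under the 13:3 hypothesis (Σ ratio = 16, N = 261):
  malvidin-free: 261 × 13/16 = 212.0625
  malvidin-pigmented: 261 × 3/16 = 48.9375
χ² = Σ (O − E)² / E
  malvidin-free: (210 − 212.0625)² / 212.0625 = 0.0201
  malvidin-pigmented: (51 − 48.9375)² / 48.9375 = 0.0869
χ² = 0.0201 + 0.0869 = 0.107

0.107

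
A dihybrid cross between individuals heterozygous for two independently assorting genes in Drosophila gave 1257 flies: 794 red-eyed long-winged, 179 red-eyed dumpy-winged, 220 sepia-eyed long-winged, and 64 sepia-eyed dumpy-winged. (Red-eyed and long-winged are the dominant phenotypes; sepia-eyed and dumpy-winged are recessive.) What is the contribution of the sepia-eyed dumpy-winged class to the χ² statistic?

A dihybrid F₂ with independent assortment and complete dominance at both loci gives a 9:3:3:1 phenotypic ratio.
Total ratio parts = 16. Expected numbers out of 1257:
  red-eyed long-winged: 1257 × 9/16 = 707.0625
  red-eyed dumpy-winged: 1257 × 3/16 = 235.6875
  sepia-eyed long-winged: 1257 × 3/16 = 235.6875
  sepia-eyed dumpy-winged: 1257 × 1/16 = 78.5625
Contribution of sepia-eyed dumpy-winged: (64 − 78.5625)² / 78.5625 = 2.6993

2.699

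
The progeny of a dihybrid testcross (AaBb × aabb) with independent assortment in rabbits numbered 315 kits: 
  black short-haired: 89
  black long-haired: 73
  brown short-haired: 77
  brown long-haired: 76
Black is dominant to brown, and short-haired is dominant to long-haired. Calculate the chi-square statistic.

1.889

A dihybrid testcross with independent assortment gives a 1:1:1:1 ratio.
Expected counts for N = 315 under a 1:1:1:1 ratio (total parts = 4):
  black short-haired: 315 × 1/4 = 78.75
  black long-haired: 315 × 1/4 = 78.75
  brown short-haired: 315 × 1/4 = 78.75
  brown long-haired: 315 × 1/4 = 78.75
χ² = Σ (O − E)² / E
  black short-haired: (89 − 78.75)² / 78.75 = 1.3341
  black long-haired: (73 − 78.75)² / 78.75 = 0.4198
  brown short-haired: (77 − 78.75)² / 78.75 = 0.0389
  brown long-haired: (76 − 78.75)² / 78.75 = 0.0960
χ² = 1.3341 + 0.4198 + 0.0389 + 0.0960 = 1.8888 ≈ 1.889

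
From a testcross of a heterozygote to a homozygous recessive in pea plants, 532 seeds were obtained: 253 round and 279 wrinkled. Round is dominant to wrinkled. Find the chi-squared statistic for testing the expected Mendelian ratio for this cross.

A testcross of a heterozygote (Aa × aa) gives a 1:1 phenotypic ratio.
Expected counts for N = 532 under a 1:1 ratio (total parts = 2):
  round: 532 × 1/2 = 266
  wrinkled: 532 × 1/2 = 266
χ² = Σ (O − E)² / E
  round: (253 − 266)² / 266 = 0.6353
  wrinkled: (279 − 266)² / 266 = 0.6353
χ² = 0.6353 + 0.6353 = 1.2706 ≈ 1.271

1.271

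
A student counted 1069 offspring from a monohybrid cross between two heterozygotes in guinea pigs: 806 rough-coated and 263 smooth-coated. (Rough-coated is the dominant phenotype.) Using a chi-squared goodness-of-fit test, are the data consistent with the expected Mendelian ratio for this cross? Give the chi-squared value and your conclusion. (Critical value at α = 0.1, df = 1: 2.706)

For a monohybrid cross between heterozygotes with complete dominance, the expected phenotypic ratio is 3:1.
Expected counts for N = 1069 under a 3:1 ratio (total parts = 4):
  rough-coated: 1069 × 3/4 = 801.75
  smooth-coated: 1069 × 1/4 = 267.25
χ² = Σ (O − E)² / E
  rough-coated: (806 − 801.75)² / 801.75 = 0.0225
  smooth-coated: (263 − 267.25)² / 267.25 = 0.0676
χ² = 0.0225 + 0.0676 = 0.0901 ≈ 0.090
Degrees of freedom = 2 − 1 = 1; critical value at α = 0.1 is 2.706.
Since 0.090 < 2.706, we fail to reject the null hypothesis — the data are consistent with the 3:1 ratio.

0.090; consistent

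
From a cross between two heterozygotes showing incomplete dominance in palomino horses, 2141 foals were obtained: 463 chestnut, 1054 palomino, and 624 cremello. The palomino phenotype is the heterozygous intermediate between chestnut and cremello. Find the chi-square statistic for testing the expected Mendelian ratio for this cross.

With incomplete dominance, a heterozygote × heterozygote cross gives a 1:2:1 phenotypic ratio.
The 1:2:1 ratio has 4 parts, so with N = 2141 the expected counts are:
  chestnut: 2141 × 1/4 = 535.25
  palomino: 2141 × 2/4 = 1070.5
  cremello: 2141 × 1/4 = 535.25
χ² = Σ (O − E)² / E
  chestnut: (463 − 535.25)² / 535.25 = 9.7526
  palomino: (1054 − 1070.5)² / 1070.5 = 0.2543
  cremello: (624 − 535.25)² / 535.25 = 14.7157
χ² = 9.7526 + 0.2543 + 14.7157 = 24.7226 ≈ 24.723

24.723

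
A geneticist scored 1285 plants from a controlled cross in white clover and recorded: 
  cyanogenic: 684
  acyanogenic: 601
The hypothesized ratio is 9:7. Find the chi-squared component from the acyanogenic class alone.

2.680

Expected counts for N = 1285 under a 9:7 ratio (total parts = 16):
  cyanogenic: 1285 × 9/16 = 722.8125
  acyanogenic: 1285 × 7/16 = 562.1875
Contribution of acyanogenic: (601 − 562.1875)² / 562.1875 = 2.6796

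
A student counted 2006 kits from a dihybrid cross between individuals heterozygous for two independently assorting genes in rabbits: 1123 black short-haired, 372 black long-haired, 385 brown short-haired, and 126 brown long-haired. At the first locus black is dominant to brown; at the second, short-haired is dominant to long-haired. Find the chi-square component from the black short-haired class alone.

A dihybrid F₂ with independent assortment and complete dominance at both loci gives a 9:3:3:1 phenotypic ratio.
Expected counts for N = 2006 under a 9:3:3:1 ratio (total parts = 16):
  black short-haired: 2006 × 9/16 = 1128.375
  black long-haired: 2006 × 3/16 = 376.125
  brown short-haired: 2006 × 3/16 = 376.125
  brown long-haired: 2006 × 1/16 = 125.375
Contribution of black short-haired: (1123 − 1128.375)² / 1128.375 = 0.0256

0.026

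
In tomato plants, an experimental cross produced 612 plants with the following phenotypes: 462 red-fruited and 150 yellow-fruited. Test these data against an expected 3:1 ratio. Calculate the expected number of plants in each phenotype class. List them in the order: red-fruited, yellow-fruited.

459, 153

The 3:1 ratio has 4 parts, so with N = 612 the expected counts are:
  red-fruited: 612 × 3/4 = 459
  yellow-fruited: 612 × 1/4 = 153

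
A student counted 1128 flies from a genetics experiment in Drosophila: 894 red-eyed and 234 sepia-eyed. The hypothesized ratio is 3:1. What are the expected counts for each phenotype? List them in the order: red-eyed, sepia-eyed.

Expected counts for N = 1128 under a 3:1 ratio (total parts = 4):
  red-eyed: 1128 × 3/4 = 846
  sepia-eyed: 1128 × 1/4 = 282

846, 282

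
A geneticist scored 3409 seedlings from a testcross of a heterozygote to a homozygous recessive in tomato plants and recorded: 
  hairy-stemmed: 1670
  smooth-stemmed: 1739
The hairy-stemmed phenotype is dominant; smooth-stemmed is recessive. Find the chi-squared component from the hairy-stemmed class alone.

0.698

A testcross of a heterozygote (Aa × aa) gives a 1:1 phenotypic ratio.
Under the 1:1 hypothesis (Σ ratio = 2, N = 3409):
  hairy-stemmed: 3409 × 1/2 = 1704.5
  smooth-stemmed: 3409 × 1/2 = 1704.5
Contribution of hairy-stemmed: (1670 − 1704.5)² / 1704.5 = 0.6983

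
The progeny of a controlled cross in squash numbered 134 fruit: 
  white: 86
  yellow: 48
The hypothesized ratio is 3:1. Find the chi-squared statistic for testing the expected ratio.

Under the 3:1 hypothesis (Σ ratio = 4, N = 134):
  white: 134 × 3/4 = 100.5
  yellow: 134 × 1/4 = 33.5
χ² = Σ (O − E)² / E
  white: (86 − 100.5)² / 100.5 = 2.0920
  yellow: (48 − 33.5)² / 33.5 = 6.2761
χ² = 2.0920 + 6.2761 = 8.3681 ≈ 8.368

8.368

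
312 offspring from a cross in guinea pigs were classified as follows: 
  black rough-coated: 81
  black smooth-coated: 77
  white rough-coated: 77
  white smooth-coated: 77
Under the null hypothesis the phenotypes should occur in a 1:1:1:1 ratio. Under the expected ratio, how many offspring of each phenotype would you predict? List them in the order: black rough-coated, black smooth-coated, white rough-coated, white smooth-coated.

78, 78, 78, 78

Expected counts for N = 312 under a 1:1:1:1 ratio (total parts = 4):
  black rough-coated: 312 × 1/4 = 78
  black smooth-coated: 312 × 1/4 = 78
  white rough-coated: 312 × 1/4 = 78
  white smooth-coated: 312 × 1/4 = 78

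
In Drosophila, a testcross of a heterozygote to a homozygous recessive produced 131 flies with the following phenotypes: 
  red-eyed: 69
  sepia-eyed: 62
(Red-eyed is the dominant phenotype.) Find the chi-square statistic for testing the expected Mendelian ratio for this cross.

0.374

A testcross of a heterozygote (Aa × aa) gives a 1:1 phenotypic ratio.
Expected counts for N = 131 under a 1:1 ratio (total parts = 2):
  red-eyed: 131 × 1/2 = 65.5
  sepia-eyed: 131 × 1/2 = 65.5
χ² = Σ (O − E)² / E
  red-eyed: (69 − 65.5)² / 65.5 = 0.1870
  sepia-eyed: (62 − 65.5)² / 65.5 = 0.1870
χ² = 0.1870 + 0.1870 = 0.374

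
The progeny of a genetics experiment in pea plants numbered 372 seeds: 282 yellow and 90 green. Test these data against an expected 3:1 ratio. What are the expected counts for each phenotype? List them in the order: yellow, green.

Expected counts for N = 372 under a 3:1 ratio (total parts = 4):
  yellow: 372 × 3/4 = 279
  green: 372 × 1/4 = 93

279, 93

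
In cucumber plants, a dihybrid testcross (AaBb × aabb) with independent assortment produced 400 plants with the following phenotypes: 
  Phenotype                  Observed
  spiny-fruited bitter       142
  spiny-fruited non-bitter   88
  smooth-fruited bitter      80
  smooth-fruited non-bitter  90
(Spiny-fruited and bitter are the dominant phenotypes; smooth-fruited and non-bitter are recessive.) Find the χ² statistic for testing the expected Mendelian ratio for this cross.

24.080

A dihybrid testcross with independent assortment gives a 1:1:1:1 ratio.
The 1:1:1:1 ratio has 4 parts, so with N = 400 the expected counts are:
  spiny-fruited bitter: 400 × 1/4 = 100
  spiny-fruited non-bitter: 400 × 1/4 = 100
  smooth-fruited bitter: 400 × 1/4 = 100
  smooth-fruited non-bitter: 400 × 1/4 = 100
χ² = Σ (O − E)² / E
  spiny-fruited bitter: (142 − 100)² / 100 = 17.6400
  spiny-fruited non-bitter: (88 − 100)² / 100 = 1.4400
  smooth-fruited bitter: (80 − 100)² / 100 = 4.0000
  smooth-fruited non-bitter: (90 − 100)² / 100 = 1.0000
χ² = 17.6400 + 1.4400 + 4.0000 + 1.0000 = 24.080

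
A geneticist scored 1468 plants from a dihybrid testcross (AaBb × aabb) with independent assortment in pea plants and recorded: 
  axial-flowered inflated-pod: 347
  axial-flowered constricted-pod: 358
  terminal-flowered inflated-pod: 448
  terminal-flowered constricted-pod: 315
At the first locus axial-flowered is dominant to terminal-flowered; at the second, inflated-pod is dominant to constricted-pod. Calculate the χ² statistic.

A dihybrid testcross with independent assortment gives a 1:1:1:1 ratio.
Expected counts for N = 1468 under a 1:1:1:1 ratio (total parts = 4):
  axial-flowered inflated-pod: 1468 × 1/4 = 367
  axial-flowered constricted-pod: 1468 × 1/4 = 367
  terminal-flowered inflated-pod: 1468 × 1/4 = 367
  terminal-flowered constricted-pod: 1468 × 1/4 = 367
χ² = Σ (O − E)² / E
  axial-flowered inflated-pod: (347 − 367)² / 367 = 1.0899
  axial-flowered constricted-pod: (358 − 367)² / 367 = 0.2207
  terminal-flowered inflated-pod: (448 − 367)² / 367 = 17.8774
  terminal-flowered constricted-pod: (315 − 367)² / 367 = 7.3678
χ² = 1.0899 + 0.2207 + 17.8774 + 7.3678 = 26.5558 ≈ 26.556

26.556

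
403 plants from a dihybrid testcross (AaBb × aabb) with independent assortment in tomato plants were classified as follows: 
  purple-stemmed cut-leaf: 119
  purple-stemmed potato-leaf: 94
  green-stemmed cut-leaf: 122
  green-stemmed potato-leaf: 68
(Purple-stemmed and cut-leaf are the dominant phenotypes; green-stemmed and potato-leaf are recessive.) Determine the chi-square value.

A dihybrid testcross with independent assortment gives a 1:1:1:1 ratio.
Total ratio parts = 4. Expected numbers out of 403:
  purple-stemmed cut-leaf: 403 × 1/4 = 100.75
  purple-stemmed potato-leaf: 403 × 1/4 = 100.75
  green-stemmed cut-leaf: 403 × 1/4 = 100.75
  green-stemmed potato-leaf: 403 × 1/4 = 100.75
χ² = Σ (O − E)² / E
  purple-stemmed cut-leaf: (119 − 100.75)² / 100.75 = 3.3058
  purple-stemmed potato-leaf: (94 − 100.75)² / 100.75 = 0.4522
  green-stemmed cut-leaf: (122 − 100.75)² / 100.75 = 4.4820
  green-stemmed potato-leaf: (68 − 100.75)² / 100.75 = 10.6458
χ² = 3.3058 + 0.4522 + 4.4820 + 10.6458 = 18.8858 ≈ 18.886

18.886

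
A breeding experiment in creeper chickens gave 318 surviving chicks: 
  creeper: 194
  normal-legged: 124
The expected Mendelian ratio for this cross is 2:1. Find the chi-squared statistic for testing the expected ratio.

4.585

Total ratio parts = 3. Expected numbers out of 318:
  creeper: 318 × 2/3 = 212
  normal-legged: 318 × 1/3 = 106
χ² = Σ (O − E)² / E
  creeper: (194 − 212)² / 212 = 1.5283
  normal-legged: (124 − 106)² / 106 = 3.0566
χ² = 1.5283 + 3.0566 = 4.5849 ≈ 4.585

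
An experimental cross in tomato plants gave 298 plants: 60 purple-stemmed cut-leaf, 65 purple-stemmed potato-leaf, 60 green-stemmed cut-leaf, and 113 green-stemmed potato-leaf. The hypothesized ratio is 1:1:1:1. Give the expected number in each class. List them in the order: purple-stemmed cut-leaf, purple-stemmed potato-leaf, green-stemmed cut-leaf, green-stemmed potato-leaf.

The 1:1:1:1 ratio has 4 parts, so with N = 298 the expected counts are:
  purple-stemmed cut-leaf: 298 × 1/4 = 74.5
  purple-stemmed potato-leaf: 298 × 1/4 = 74.5
  green-stemmed cut-leaf: 298 × 1/4 = 74.5
  green-stemmed potato-leaf: 298 × 1/4 = 74.5

74.5, 74.5, 74.5, 74.5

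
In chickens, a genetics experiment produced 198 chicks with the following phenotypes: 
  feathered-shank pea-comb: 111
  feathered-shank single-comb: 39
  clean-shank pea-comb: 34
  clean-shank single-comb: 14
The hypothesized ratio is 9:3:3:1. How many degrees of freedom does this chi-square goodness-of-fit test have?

A goodness-of-fit test with 4 phenotype classes has df = 4 − 1 = 3.

3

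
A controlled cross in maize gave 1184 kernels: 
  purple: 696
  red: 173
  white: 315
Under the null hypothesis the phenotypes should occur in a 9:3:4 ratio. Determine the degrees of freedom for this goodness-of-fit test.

A goodness-of-fit test with 3 phenotype classes has df = 3 − 1 = 2.

2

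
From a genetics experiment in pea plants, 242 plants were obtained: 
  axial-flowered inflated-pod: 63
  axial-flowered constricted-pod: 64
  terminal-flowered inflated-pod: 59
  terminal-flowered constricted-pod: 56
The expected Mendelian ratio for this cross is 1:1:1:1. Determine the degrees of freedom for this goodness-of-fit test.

A goodness-of-fit test with 4 phenotype classes has df = 4 − 1 = 3.

3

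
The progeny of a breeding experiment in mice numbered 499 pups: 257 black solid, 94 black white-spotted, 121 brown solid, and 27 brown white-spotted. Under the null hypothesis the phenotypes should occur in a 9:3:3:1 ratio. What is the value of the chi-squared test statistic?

10.609

Under the 9:3:3:1 hypothesis (Σ ratio = 16, N = 499):
  black solid: 499 × 9/16 = 280.6875
  black white-spotted: 499 × 3/16 = 93.5625
  brown solid: 499 × 3/16 = 93.5625
  brown white-spotted: 499 × 1/16 = 31.1875
χ² = Σ (O − E)² / E
  black solid: (257 − 280.6875)² / 280.6875 = 1.9990
  black white-spotted: (94 − 93.5625)² / 93.5625 = 0.0020
  brown solid: (121 − 93.5625)² / 93.5625 = 8.0461
  brown white-spotted: (27 − 31.1875)² / 31.1875 = 0.5622
χ² = 1.9990 + 0.0020 + 8.0461 + 0.5622 = 10.6093 ≈ 10.609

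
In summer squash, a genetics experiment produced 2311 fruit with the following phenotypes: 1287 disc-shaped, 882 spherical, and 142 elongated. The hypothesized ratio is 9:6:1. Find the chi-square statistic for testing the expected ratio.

The 9:6:1 ratio has 16 parts, so with N = 2311 the expected counts are:
  disc-shaped: 2311 × 9/16 = 1299.9375
  spherical: 2311 × 6/16 = 866.625
  elongated: 2311 × 1/16 = 144.4375
χ² = Σ (O − E)² / E
  disc-shaped: (1287 − 1299.9375)² / 1299.9375 = 0.1288
  spherical: (882 − 866.625)² / 866.625 = 0.2728
  elongated: (142 − 144.4375)² / 144.4375 = 0.0411
χ² = 0.1288 + 0.2728 + 0.0411 = 0.4427 ≈ 0.443

0.443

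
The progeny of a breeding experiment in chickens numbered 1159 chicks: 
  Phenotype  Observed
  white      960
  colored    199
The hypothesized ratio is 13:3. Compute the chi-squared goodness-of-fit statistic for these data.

Expected counts for N = 1159 under a 13:3 ratio (total parts = 16):
  white: 1159 × 13/16 = 941.6875
  colored: 1159 × 3/16 = 217.3125
χ² = Σ (O − E)² / E
  white: (960 − 941.6875)² / 941.6875 = 0.3561
  colored: (199 − 217.3125)² / 217.3125 = 1.5432
χ² = 0.3561 + 1.5432 = 1.8993 ≈ 1.899

1.899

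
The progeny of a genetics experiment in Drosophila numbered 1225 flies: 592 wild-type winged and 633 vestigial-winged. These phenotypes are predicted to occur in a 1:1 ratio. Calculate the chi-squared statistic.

The 1:1 ratio has 2 parts, so with N = 1225 the expected counts are:
  wild-type winged: 1225 × 1/2 = 612.5
  vestigial-winged: 1225 × 1/2 = 612.5
χ² = Σ (O − E)² / E
  wild-type winged: (592 − 612.5)² / 612.5 = 0.6861
  vestigial-winged: (633 − 612.5)² / 612.5 = 0.6861
χ² = 0.6861 + 0.6861 = 1.3722 ≈ 1.372

1.372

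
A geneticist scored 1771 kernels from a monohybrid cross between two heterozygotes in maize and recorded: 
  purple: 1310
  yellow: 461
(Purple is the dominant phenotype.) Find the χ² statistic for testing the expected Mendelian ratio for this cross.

For a monohybrid cross between heterozygotes with complete dominance, the expected phenotypic ratio is 3:1.
The 3:1 ratio has 4 parts, so with N = 1771 the expected counts are:
  purple: 1771 × 3/4 = 1328.25
  yellow: 1771 × 1/4 = 442.75
χ² = Σ (O − E)² / E
  purple: (1310 − 1328.25)² / 1328.25 = 0.2508
  yellow: (461 − 442.75)² / 442.75 = 0.7523
χ² = 0.2508 + 0.7523 = 1.0031 ≈ 1.003

1.003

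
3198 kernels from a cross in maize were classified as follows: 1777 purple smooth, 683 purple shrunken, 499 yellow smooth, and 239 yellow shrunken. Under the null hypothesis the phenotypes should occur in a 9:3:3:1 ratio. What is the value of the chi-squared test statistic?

Expected counts for N = 3198 under a 9:3:3:1 ratio (total parts = 16):
  purple smooth: 3198 × 9/16 = 1798.875
  purple shrunken: 3198 × 3/16 = 599.625
  yellow smooth: 3198 × 3/16 = 599.625
  yellow shrunken: 3198 × 1/16 = 199.875
χ² = Σ (O − E)² / E
  purple smooth: (1777 − 1798.875)² / 1798.875 = 0.2660
  purple shrunken: (683 − 599.625)² / 599.625 = 11.5929
  yellow smooth: (499 − 599.625)² / 599.625 = 16.8862
  yellow shrunken: (239 − 199.875)² / 199.875 = 7.6586
χ² = 0.2660 + 11.5929 + 16.8862 + 7.6586 = 36.4037 ≈ 36.404

36.404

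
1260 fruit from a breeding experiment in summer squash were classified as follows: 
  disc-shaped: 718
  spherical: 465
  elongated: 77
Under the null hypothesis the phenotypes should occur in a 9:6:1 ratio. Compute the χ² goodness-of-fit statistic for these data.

0.279

The 9:6:1 ratio has 16 parts, so with N = 1260 the expected counts are:
  disc-shaped: 1260 × 9/16 = 708.75
  spherical: 1260 × 6/16 = 472.5
  elongated: 1260 × 1/16 = 78.75
χ² = Σ (O − E)² / E
  disc-shaped: (718 − 708.75)² / 708.75 = 0.1207
  spherical: (465 − 472.5)² / 472.5 = 0.1190
  elongated: (77 − 78.75)² / 78.75 = 0.0389
χ² = 0.1207 + 0.1190 + 0.0389 = 0.2786 ≈ 0.279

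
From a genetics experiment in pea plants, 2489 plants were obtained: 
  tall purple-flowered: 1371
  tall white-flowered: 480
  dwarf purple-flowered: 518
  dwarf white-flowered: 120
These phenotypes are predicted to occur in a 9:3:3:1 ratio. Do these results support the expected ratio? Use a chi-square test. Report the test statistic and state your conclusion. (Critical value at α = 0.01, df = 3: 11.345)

14.755; not consistent

Total ratio parts = 16. Expected numbers out of 2489:
  tall purple-flowered: 2489 × 9/16 = 1400.0625
  tall white-flowered: 2489 × 3/16 = 466.6875
  dwarf purple-flowered: 2489 × 3/16 = 466.6875
  dwarf white-flowered: 2489 × 1/16 = 155.5625
χ² = Σ (O − E)² / E
  tall purple-flowered: (1371 − 1400.0625)² / 1400.0625 = 0.6033
  tall white-flowered: (480 − 466.6875)² / 466.6875 = 0.3797
  dwarf purple-flowered: (518 − 466.6875)² / 466.6875 = 5.6418
  dwarf white-flowered: (120 − 155.5625)² / 155.5625 = 8.1298
χ² = 0.6033 + 0.3797 + 5.6418 + 8.1298 = 14.7546 ≈ 14.755
Degrees of freedom = 4 − 1 = 3; critical value at α = 0.01 is 11.345.
Since 14.755 > 11.345, we reject the null hypothesis — the data do not fit the 9:3:3:1 ratio.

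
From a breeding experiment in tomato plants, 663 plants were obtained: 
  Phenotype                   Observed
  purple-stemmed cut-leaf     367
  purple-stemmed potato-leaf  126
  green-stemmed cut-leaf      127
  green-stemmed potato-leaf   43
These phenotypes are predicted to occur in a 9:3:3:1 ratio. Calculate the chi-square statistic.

Expected counts for N = 663 under a 9:3:3:1 ratio (total parts = 16):
  purple-stemmed cut-leaf: 663 × 9/16 = 372.9375
  purple-stemmed potato-leaf: 663 × 3/16 = 124.3125
  green-stemmed cut-leaf: 663 × 3/16 = 124.3125
  green-stemmed potato-leaf: 663 × 1/16 = 41.4375
χ² = Σ (O − E)² / E
  purple-stemmed cut-leaf: (367 − 372.9375)² / 372.9375 = 0.0945
  purple-stemmed potato-leaf: (126 − 124.3125)² / 124.3125 = 0.0229
  green-stemmed cut-leaf: (127 − 124.3125)² / 124.3125 = 0.0581
  green-stemmed potato-leaf: (43 − 41.4375)² / 41.4375 = 0.0589
χ² = 0.0945 + 0.0229 + 0.0581 + 0.0589 = 0.2344 ≈ 0.234

0.234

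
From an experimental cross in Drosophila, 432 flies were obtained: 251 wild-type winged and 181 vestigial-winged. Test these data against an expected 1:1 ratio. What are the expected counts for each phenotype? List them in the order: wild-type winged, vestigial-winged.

The 1:1 ratio has 2 parts, so with N = 432 the expected counts are:
  wild-type winged: 432 × 1/2 = 216
  vestigial-winged: 432 × 1/2 = 216

216, 216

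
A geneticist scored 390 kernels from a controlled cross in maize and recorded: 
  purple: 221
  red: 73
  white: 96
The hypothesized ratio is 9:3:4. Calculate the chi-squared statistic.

0.035

Under the 9:3:4 hypothesis (Σ ratio = 16, N = 390):
  purple: 390 × 9/16 = 219.375
  red: 390 × 3/16 = 73.125
  white: 390 × 4/16 = 97.5
χ² = Σ (O − E)² / E
  purple: (221 − 219.375)² / 219.375 = 0.0120
  red: (73 − 73.125)² / 73.125 = 0.0002
  white: (96 − 97.5)² / 97.5 = 0.0231
χ² = 0.0120 + 0.0002 + 0.0231 = 0.0353 ≈ 0.035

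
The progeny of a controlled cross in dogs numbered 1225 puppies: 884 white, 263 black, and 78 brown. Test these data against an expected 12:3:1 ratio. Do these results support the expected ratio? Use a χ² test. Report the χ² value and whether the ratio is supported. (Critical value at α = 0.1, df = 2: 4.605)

Expected counts for N = 1225 under a 12:3:1 ratio (total parts = 16):
  white: 1225 × 12/16 = 918.75
  black: 1225 × 3/16 = 229.6875
  brown: 1225 × 1/16 = 76.5625
χ² = Σ (O − E)² / E
  white: (884 − 918.75)² / 918.75 = 1.3144
  black: (263 − 229.6875)² / 229.6875 = 4.8314
  brown: (78 − 76.5625)² / 76.5625 = 0.0270
χ² = 1.3144 + 4.8314 + 0.0270 = 6.1728 ≈ 6.173
Degrees of freedom = 3 − 1 = 2; critical value at α = 0.1 is 4.605.
Since 6.173 > 4.605, we reject the null hypothesis — the data do not fit the 12:3:1 ratio.

6.173; not consistent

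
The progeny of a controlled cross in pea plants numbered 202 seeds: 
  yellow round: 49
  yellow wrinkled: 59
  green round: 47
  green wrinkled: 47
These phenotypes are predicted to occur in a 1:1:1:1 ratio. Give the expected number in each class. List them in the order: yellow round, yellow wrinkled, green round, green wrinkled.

50.5, 50.5, 50.5, 50.5

The 1:1:1:1 ratio has 4 parts, so with N = 202 the expected counts are:
  yellow round: 202 × 1/4 = 50.5
  yellow wrinkled: 202 × 1/4 = 50.5
  green round: 202 × 1/4 = 50.5
  green wrinkled: 202 × 1/4 = 50.5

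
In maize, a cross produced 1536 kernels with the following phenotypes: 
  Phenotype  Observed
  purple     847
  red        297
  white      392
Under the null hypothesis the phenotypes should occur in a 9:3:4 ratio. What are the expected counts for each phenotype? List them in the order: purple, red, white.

Under the 9:3:4 hypothesis (Σ ratio = 16, N = 1536):
  purple: 1536 × 9/16 = 864
  red: 1536 × 3/16 = 288
  white: 1536 × 4/16 = 384

864, 288, 384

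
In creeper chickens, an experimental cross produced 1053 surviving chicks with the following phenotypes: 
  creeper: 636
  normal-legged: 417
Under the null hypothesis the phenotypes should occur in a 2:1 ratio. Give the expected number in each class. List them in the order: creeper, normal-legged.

Under the 2:1 hypothesis (Σ ratio = 3, N = 1053):
  creeper: 1053 × 2/3 = 702
  normal-legged: 1053 × 1/3 = 351

702, 351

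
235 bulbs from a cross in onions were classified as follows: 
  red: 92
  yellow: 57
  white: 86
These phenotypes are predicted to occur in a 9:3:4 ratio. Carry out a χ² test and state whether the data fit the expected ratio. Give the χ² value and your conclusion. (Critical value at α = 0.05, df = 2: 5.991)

28.656; not consistent

Total ratio parts = 16. Expected numbers out of 235:
  red: 235 × 9/16 = 132.1875
  yellow: 235 × 3/16 = 44.0625
  white: 235 × 4/16 = 58.75
χ² = Σ (O − E)² / E
  red: (92 − 132.1875)² / 132.1875 = 12.2178
  yellow: (57 − 44.0625)² / 44.0625 = 3.7987
  white: (86 − 58.75)² / 58.75 = 12.6394
χ² = 12.2178 + 3.7987 + 12.6394 = 28.6559 ≈ 28.656
Degrees of freedom = 3 − 1 = 2; critical value at α = 0.05 is 5.991.
Since 28.656 > 5.991, we reject the null hypothesis — the data do not fit the 9:3:4 ratio.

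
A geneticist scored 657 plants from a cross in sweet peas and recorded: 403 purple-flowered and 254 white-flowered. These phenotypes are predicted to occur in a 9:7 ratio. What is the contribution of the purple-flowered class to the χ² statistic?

3.025

Expected counts for N = 657 under a 9:7 ratio (total parts = 16):
  purple-flowered: 657 × 9/16 = 369.5625
  white-flowered: 657 × 7/16 = 287.4375
Contribution of purple-flowered: (403 − 369.5625)² / 369.5625 = 3.0254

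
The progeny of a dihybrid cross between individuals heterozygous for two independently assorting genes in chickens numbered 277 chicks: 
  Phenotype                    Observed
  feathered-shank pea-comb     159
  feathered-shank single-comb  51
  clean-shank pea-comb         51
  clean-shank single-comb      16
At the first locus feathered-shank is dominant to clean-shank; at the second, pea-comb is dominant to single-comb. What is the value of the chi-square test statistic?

A dihybrid F₂ with independent assortment and complete dominance at both loci gives a 9:3:3:1 phenotypic ratio.
Expected counts for N = 277 under a 9:3:3:1 ratio (total parts = 16):
  feathered-shank pea-comb: 277 × 9/16 = 155.8125
  feathered-shank single-comb: 277 × 3/16 = 51.9375
  clean-shank pea-comb: 277 × 3/16 = 51.9375
  clean-shank single-comb: 277 × 1/16 = 17.3125
χ² = Σ (O − E)² / E
  feathered-shank pea-comb: (159 − 155.8125)² / 155.8125 = 0.0652
  feathered-shank single-comb: (51 − 51.9375)² / 51.9375 = 0.0169
  clean-shank pea-comb: (51 − 51.9375)² / 51.9375 = 0.0169
  clean-shank single-comb: (16 − 17.3125)² / 17.3125 = 0.0995
χ² = 0.0652 + 0.0169 + 0.0169 + 0.0995 = 0.1985 ≈ 0.199

0.199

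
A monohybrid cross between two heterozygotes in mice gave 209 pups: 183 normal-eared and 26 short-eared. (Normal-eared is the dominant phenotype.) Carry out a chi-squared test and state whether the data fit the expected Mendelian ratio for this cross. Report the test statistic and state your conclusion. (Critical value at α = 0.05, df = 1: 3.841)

For a monohybrid cross between heterozygotes with complete dominance, the expected phenotypic ratio is 3:1.
The 3:1 ratio has 4 parts, so with N = 209 the expected counts are:
  normal-eared: 209 × 3/4 = 156.75
  short-eared: 209 × 1/4 = 52.25
χ² = Σ (O − E)² / E
  normal-eared: (183 − 156.75)² / 156.75 = 4.3959
  short-eared: (26 − 52.25)² / 52.25 = 13.1878
χ² = 4.3959 + 13.1878 = 17.5837 ≈ 17.584
Degrees of freedom = 2 − 1 = 1; critical value at α = 0.05 is 3.841.
Since 17.584 > 3.841, we reject the null hypothesis — the data do not fit the 3:1 ratio.

17.584; not consistent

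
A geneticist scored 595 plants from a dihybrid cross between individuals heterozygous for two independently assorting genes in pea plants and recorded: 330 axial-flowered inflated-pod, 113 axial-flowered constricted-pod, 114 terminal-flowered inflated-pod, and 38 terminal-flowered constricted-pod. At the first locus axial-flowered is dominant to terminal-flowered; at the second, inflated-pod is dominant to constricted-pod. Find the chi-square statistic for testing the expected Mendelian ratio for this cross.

0.155

A dihybrid F₂ with independent assortment and complete dominance at both loci gives a 9:3:3:1 phenotypic ratio.
Total ratio parts = 16. Expected numbers out of 595:
  axial-flowered inflated-pod: 595 × 9/16 = 334.6875
  axial-flowered constricted-pod: 595 × 3/16 = 111.5625
  terminal-flowered inflated-pod: 595 × 3/16 = 111.5625
  terminal-flowered constricted-pod: 595 × 1/16 = 37.1875
χ² = Σ (O − E)² / E
  axial-flowered inflated-pod: (330 − 334.6875)² / 334.6875 = 0.0657
  axial-flowered constricted-pod: (113 − 111.5625)² / 111.5625 = 0.0185
  terminal-flowered inflated-pod: (114 − 111.5625)² / 111.5625 = 0.0533
  terminal-flowered constricted-pod: (38 − 37.1875)² / 37.1875 = 0.0178
χ² = 0.0657 + 0.0185 + 0.0533 + 0.0178 = 0.1553 ≈ 0.155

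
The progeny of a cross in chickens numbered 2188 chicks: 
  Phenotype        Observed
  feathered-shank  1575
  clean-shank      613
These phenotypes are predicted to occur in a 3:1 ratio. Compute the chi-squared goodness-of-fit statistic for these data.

10.618

Under the 3:1 hypothesis (Σ ratio = 4, N = 2188):
  feathered-shank: 2188 × 3/4 = 1641
  clean-shank: 2188 × 1/4 = 547
χ² = Σ (O − E)² / E
  feathered-shank: (1575 − 1641)² / 1641 = 2.6545
  clean-shank: (613 − 547)² / 547 = 7.9634
χ² = 2.6545 + 7.9634 = 10.6179 ≈ 10.618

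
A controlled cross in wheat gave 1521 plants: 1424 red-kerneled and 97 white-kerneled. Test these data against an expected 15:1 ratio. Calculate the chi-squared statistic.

0.042

Under the 15:1 hypothesis (Σ ratio = 16, N = 1521):
  red-kerneled: 1521 × 15/16 = 1425.9375
  white-kerneled: 1521 × 1/16 = 95.0625
χ² = Σ (O − E)² / E
  red-kerneled: (1424 − 1425.9375)² / 1425.9375 = 0.0026
  white-kerneled: (97 − 95.0625)² / 95.0625 = 0.0395
χ² = 0.0026 + 0.0395 = 0.0421 ≈ 0.042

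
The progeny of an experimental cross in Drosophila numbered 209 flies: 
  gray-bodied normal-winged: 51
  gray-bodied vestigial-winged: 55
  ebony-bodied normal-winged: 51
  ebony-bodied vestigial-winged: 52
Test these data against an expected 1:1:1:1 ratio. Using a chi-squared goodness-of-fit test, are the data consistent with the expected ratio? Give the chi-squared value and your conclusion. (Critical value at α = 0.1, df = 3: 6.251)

0.206; consistent

Total ratio parts = 4. Expected numbers out of 209:
  gray-bodied normal-winged: 209 × 1/4 = 52.25
  gray-bodied vestigial-winged: 209 × 1/4 = 52.25
  ebony-bodied normal-winged: 209 × 1/4 = 52.25
  ebony-bodied vestigial-winged: 209 × 1/4 = 52.25
χ² = Σ (O − E)² / E
  gray-bodied normal-winged: (51 − 52.25)² / 52.25 = 0.0299
  gray-bodied vestigial-winged: (55 − 52.25)² / 52.25 = 0.1447
  ebony-bodied normal-winged: (51 − 52.25)² / 52.25 = 0.0299
  ebony-bodied vestigial-winged: (52 − 52.25)² / 52.25 = 0.0012
χ² = 0.0299 + 0.1447 + 0.0299 + 0.0012 = 0.2057 ≈ 0.206
Degrees of freedom = 4 − 1 = 3; critical value at α = 0.1 is 6.251.
Since 0.206 < 6.251, we fail to reject the null hypothesis — the data are consistent with the 1:1:1:1 ratio.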